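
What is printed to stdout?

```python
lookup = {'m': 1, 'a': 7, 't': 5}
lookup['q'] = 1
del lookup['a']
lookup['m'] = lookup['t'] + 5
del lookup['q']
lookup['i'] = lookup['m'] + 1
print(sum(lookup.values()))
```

lookup['q'] = 1 → {'m': 1, 'a': 7, 't': 5, 'q': 1}
del 'a' → {'m': 1, 't': 5, 'q': 1}
lookup['m'] = lookup['t']+5 = 10 → {'m': 10, 't': 5, 'q': 1}
del 'q' → {'m': 10, 't': 5}
lookup['i'] = lookup['m']+1 = 11 → {'m': 10, 't': 5, 'i': 11}
sum of values = 26

26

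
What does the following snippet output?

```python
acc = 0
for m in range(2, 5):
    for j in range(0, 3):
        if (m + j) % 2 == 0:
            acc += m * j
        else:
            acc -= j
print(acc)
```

m=2,j=0: even sum, acc = 0+0 = 0
m=2,j=1: odd sum, acc = 0-1 = -1
m=2,j=2: even sum, acc = (-1)+4 = 3
m=3,j=0: odd sum, acc = 3-0 = 3
m=3,j=1: even sum, acc = 3+3 = 6
m=3,j=2: odd sum, acc = 6-2 = 4
m=4,j=0: even sum, acc = 4+0 = 4
m=4,j=1: odd sum, acc = 4-1 = 3
m=4,j=2: even sum, acc = 3+8 = 11

11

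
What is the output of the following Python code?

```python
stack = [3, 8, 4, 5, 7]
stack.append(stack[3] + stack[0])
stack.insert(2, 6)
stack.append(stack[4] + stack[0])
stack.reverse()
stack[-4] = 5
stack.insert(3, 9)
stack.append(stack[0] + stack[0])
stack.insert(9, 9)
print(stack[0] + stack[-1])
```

24

append stack[3]+stack[0] = 5+3 = 8 → [3, 8, 4, 5, 7, 8]
insert 6 at 2 → [3, 8, 6, 4, 5, 7, 8]
append stack[4]+stack[0] = 5+3 = 8 → [3, 8, 6, 4, 5, 7, 8, 8]
reverse → [8, 8, 7, 5, 4, 6, 8, 3]
stack[-4] = 5 → [8, 8, 7, 5, 5, 6, 8, 3]
insert 9 at 3 → [8, 8, 7, 9, 5, 5, 6, 8, 3]
append stack[0]+stack[0] = 8+8 = 16 → [8, 8, 7, 9, 5, 5, 6, 8, 3, 16]
insert 9 at 9 → [8, 8, 7, 9, 5, 5, 6, 8, 3, 9, 16]
stack[0]+stack[-1] = 8+16 = 24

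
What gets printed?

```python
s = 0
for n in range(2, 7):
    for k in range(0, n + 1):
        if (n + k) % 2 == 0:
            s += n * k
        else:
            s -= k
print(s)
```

n=2,k=0: even sum, s = 0+0 = 0
n=2,k=1: odd sum, s = 0-1 = -1
n=2,k=2: even sum, s = (-1)+4 = 3
n=3,k=0: odd sum, s = 3-0 = 3
n=3,k=1: even sum, s = 3+3 = 6
n=3,k=2: odd sum, s = 6-2 = 4
n=3,k=3: even sum, s = 4+9 = 13
n=4,k=0: even sum, s = 13+0 = 13
n=4,k=1: odd sum, s = 13-1 = 12
n=4,k=2: even sum, s = 12+8 = 20
n=4,k=3: odd sum, s = 20-3 = 17
n=4,k=4: even sum, s = 17+16 = 33
n=5,k=0: odd sum, s = 33-0 = 33
n=5,k=1: even sum, s = 33+5 = 38
n=5,k=2: odd sum, s = 38-2 = 36
n=5,k=3: even sum, s = 36+15 = 51
n=5,k=4: odd sum, s = 51-4 = 47
n=5,k=5: even sum, s = 47+25 = 72
n=6,k=0: even sum, s = 72+0 = 72
n=6,k=1: odd sum, s = 72-1 = 71
n=6,k=2: even sum, s = 71+12 = 83
n=6,k=3: odd sum, s = 83-3 = 80
n=6,k=4: even sum, s = 80+24 = 104
n=6,k=5: odd sum, s = 104-5 = 99
n=6,k=6: even sum, s = 99+36 = 135

135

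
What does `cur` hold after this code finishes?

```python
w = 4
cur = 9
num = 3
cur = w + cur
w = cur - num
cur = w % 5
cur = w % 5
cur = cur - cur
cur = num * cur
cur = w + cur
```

10

cur = 4+9 = 13
w = 13-3 = 10
cur = 10%5 = 0
cur = 10%5 = 0
cur = 0-0 = 0
cur = 3*0 = 0
cur = 10+0 = 10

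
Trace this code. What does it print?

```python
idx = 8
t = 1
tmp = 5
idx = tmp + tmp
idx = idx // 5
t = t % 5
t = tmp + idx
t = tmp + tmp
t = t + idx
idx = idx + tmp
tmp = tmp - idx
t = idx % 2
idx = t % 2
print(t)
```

idx = 5+5 = 10
idx = 10//5 = 2
t = 1%5 = 1
t = 5+2 = 7
t = 5+5 = 10
t = 10+2 = 12
idx = 2+5 = 7
tmp = 5-7 = -2
t = 7%2 = 1
idx = 1%2 = 1

1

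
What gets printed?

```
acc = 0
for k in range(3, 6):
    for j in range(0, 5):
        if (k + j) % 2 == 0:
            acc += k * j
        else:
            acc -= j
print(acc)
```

k=3,j=0: odd sum, acc = 0-0 = 0
k=3,j=1: even sum, acc = 0+3 = 3
k=3,j=2: odd sum, acc = 3-2 = 1
k=3,j=3: even sum, acc = 1+9 = 10
k=3,j=4: odd sum, acc = 10-4 = 6
k=4,j=0: even sum, acc = 6+0 = 6
k=4,j=1: odd sum, acc = 6-1 = 5
k=4,j=2: even sum, acc = 5+8 = 13
k=4,j=3: odd sum, acc = 13-3 = 10
k=4,j=4: even sum, acc = 10+16 = 26
k=5,j=0: odd sum, acc = 26-0 = 26
k=5,j=1: even sum, acc = 26+5 = 31
k=5,j=2: odd sum, acc = 31-2 = 29
k=5,j=3: even sum, acc = 29+15 = 44
k=5,j=4: odd sum, acc = 44-4 = 40

40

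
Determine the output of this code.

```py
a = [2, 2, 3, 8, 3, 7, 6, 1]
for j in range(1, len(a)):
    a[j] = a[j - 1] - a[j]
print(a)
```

j=1: a[1] = 2-2 = 0 → [2, 0, 3, 8, 3, 7, 6, 1]
j=2: a[2] = 0-3 = -3 → [2, 0, -3, 8, 3, 7, 6, 1]
j=3: a[3] = (-3)-8 = -11 → [2, 0, -3, -11, 3, 7, 6, 1]
j=4: a[4] = (-11)-3 = -14 → [2, 0, -3, -11, -14, 7, 6, 1]
j=5: a[5] = (-14)-7 = -21 → [2, 0, -3, -11, -14, -21, 6, 1]
j=6: a[6] = (-21)-6 = -27 → [2, 0, -3, -11, -14, -21, -27, 1]
j=7: a[7] = (-27)-1 = -28 → [2, 0, -3, -11, -14, -21, -27, -28]

[2, 0, -3, -11, -14, -21, -27, -28]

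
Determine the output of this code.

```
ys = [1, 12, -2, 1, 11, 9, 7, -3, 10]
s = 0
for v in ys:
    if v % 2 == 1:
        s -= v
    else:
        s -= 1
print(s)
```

-29

v=1: odd, s = 0-1 = -1
v=12: not odd, s = (-1)-1 = -2
v=-2: not odd, s = (-2)-1 = -3
v=1: odd, s = (-3)-1 = -4
v=11: odd, s = (-4)-11 = -15
v=9: odd, s = (-15)-9 = -24
v=7: odd, s = (-24)-7 = -31
v=-3: odd, s = (-31)-(-3) = -28
v=10: not odd, s = (-28)-1 = -29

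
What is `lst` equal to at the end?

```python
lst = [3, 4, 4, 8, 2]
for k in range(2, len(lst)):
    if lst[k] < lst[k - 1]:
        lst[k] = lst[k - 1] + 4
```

k=2: 4>=4, unchanged → [3, 4, 4, 8, 2]
k=3: 8>=4, unchanged → [3, 4, 4, 8, 2]
k=4: 2<8, lst[4] = 8+4 = 12 → [3, 4, 4, 8, 12]

[3, 4, 4, 8, 12]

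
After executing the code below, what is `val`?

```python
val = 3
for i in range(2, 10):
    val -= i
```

-41

i=2: val = 3-2 = 1
i=3: val = 1-3 = -2
i=4: val = (-2)-4 = -6
i=5: val = (-6)-5 = -11
i=6: val = (-11)-6 = -17
i=7: val = (-17)-7 = -24
i=8: val = (-24)-8 = -32
i=9: val = (-32)-9 = -41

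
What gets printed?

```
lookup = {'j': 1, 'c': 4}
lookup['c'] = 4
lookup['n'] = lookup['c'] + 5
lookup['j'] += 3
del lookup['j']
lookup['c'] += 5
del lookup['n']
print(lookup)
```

lookup['c'] = 4 → {'j': 1, 'c': 4}
lookup['n'] = lookup['c']+5 = 9 → {'j': 1, 'c': 4, 'n': 9}
lookup['j'] = 1+3 = 4 → {'j': 4, 'c': 4, 'n': 9}
del 'j' → {'c': 4, 'n': 9}
lookup['c'] = 4+5 = 9 → {'c': 9, 'n': 9}
del 'n' → {'c': 9}

{'c': 9}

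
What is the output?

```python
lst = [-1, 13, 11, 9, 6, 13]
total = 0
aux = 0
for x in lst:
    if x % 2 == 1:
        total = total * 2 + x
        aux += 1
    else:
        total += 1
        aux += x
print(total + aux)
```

x=-1: odd, total = 0*2+(-1) = -1; aux=1
x=13: odd, total = (-1)*2+13 = 11; aux=2
x=11: odd, total = 11*2+11 = 33; aux=3
x=9: odd, total = 33*2+9 = 75; aux=4
x=6: not odd, total = 75+1 = 76; aux=10
x=13: odd, total = 76*2+13 = 165; aux=11
total+aux = 165+11 = 176

176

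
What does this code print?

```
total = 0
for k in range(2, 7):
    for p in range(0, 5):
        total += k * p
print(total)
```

k=2,p=0: total = 0+0 = 0
k=2,p=1: total = 0+2 = 2
k=2,p=2: total = 2+4 = 6
k=2,p=3: total = 6+6 = 12
k=2,p=4: total = 12+8 = 20
k=3,p=0: total = 20+0 = 20
k=3,p=1: total = 20+3 = 23
k=3,p=2: total = 23+6 = 29
k=3,p=3: total = 29+9 = 38
k=3,p=4: total = 38+12 = 50
k=4,p=0: total = 50+0 = 50
k=4,p=1: total = 50+4 = 54
k=4,p=2: total = 54+8 = 62
k=4,p=3: total = 62+12 = 74
k=4,p=4: total = 74+16 = 90
k=5,p=0: total = 90+0 = 90
k=5,p=1: total = 90+5 = 95
k=5,p=2: total = 95+10 = 105
k=5,p=3: total = 105+15 = 120
k=5,p=4: total = 120+20 = 140
k=6,p=0: total = 140+0 = 140
k=6,p=1: total = 140+6 = 146
k=6,p=2: total = 146+12 = 158
k=6,p=3: total = 158+18 = 176
k=6,p=4: total = 176+24 = 200

200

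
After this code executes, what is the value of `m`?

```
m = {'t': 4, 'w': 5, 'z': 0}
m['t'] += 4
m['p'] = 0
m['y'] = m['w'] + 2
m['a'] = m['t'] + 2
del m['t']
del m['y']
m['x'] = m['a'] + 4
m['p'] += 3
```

m['t'] = 4+4 = 8 → {'t': 8, 'w': 5, 'z': 0}
m['p'] = 0 → {'t': 8, 'w': 5, 'z': 0, 'p': 0}
m['y'] = m['w']+2 = 7 → {'t': 8, 'w': 5, 'z': 0, 'p': 0, 'y': 7}
m['a'] = m['t']+2 = 10 → {'t': 8, 'w': 5, 'z': 0, 'p': 0, 'y': 7, 'a': 10}
del 't' → {'w': 5, 'z': 0, 'p': 0, 'y': 7, 'a': 10}
del 'y' → {'w': 5, 'z': 0, 'p': 0, 'a': 10}
m['x'] = m['a']+4 = 14 → {'w': 5, 'z': 0, 'p': 0, 'a': 10, 'x': 14}
m['p'] = 0+3 = 3 → {'w': 5, 'z': 0, 'p': 3, 'a': 10, 'x': 14}

{'w': 5, 'z': 0, 'p': 3, 'a': 10, 'x': 14}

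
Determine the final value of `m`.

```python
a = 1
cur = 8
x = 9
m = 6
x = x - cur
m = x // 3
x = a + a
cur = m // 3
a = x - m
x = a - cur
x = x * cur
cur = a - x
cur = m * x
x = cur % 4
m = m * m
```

0

x = 9-8 = 1
m = 1//3 = 0
x = 1+1 = 2
cur = 0//3 = 0
a = 2-0 = 2
x = 2-0 = 2
x = 2*0 = 0
cur = 2-0 = 2
cur = 0*0 = 0
x = 0%4 = 0
m = 0*0 = 0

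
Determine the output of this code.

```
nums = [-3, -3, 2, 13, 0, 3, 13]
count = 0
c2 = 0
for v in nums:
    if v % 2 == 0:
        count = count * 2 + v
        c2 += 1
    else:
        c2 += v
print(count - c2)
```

v=-3: not even; c2=-3
v=-3: not even; c2=-6
v=2: even, count = 0*2+2 = 2; c2=-5
v=13: not even; c2=8
v=0: even, count = 2*2+0 = 4; c2=9
v=3: not even; c2=12
v=13: not even; c2=25
count-c2 = 4-25 = -21

-21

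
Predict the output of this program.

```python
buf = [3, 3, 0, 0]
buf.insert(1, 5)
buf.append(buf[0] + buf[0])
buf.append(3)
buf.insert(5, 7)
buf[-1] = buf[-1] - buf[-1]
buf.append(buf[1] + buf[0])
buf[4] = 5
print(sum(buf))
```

37

insert 5 at 1 → [3, 5, 3, 0, 0]
append buf[0]+buf[0] = 3+3 = 6 → [3, 5, 3, 0, 0, 6]
append 3 → [3, 5, 3, 0, 0, 6, 3]
insert 7 at 5 → [3, 5, 3, 0, 0, 7, 6, 3]
buf[-1] = buf[-1]-buf[-1] = 3-3 = 0 → [3, 5, 3, 0, 0, 7, 6, 0]
append buf[1]+buf[0] = 5+3 = 8 → [3, 5, 3, 0, 0, 7, 6, 0, 8]
buf[4] = 5 → [3, 5, 3, 0, 5, 7, 6, 0, 8]
sum = 37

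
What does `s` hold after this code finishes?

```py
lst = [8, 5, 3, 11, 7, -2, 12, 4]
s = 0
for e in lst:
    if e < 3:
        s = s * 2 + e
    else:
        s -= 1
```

e=8: not <3, s = 0-1 = -1
e=5: not <3, s = (-1)-1 = -2
e=3: not <3, s = (-2)-1 = -3
e=11: not <3, s = (-3)-1 = -4
e=7: not <3, s = (-4)-1 = -5
e=-2: <3, s = (-5)*2+(-2) = -12
e=12: not <3, s = (-12)-1 = -13
e=4: not <3, s = (-13)-1 = -14

-14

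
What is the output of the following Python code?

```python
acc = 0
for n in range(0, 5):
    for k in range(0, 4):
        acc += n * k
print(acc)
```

60

n=0,k=0: acc = 0+0 = 0
n=0,k=1: acc = 0+0 = 0
n=0,k=2: acc = 0+0 = 0
n=0,k=3: acc = 0+0 = 0
n=1,k=0: acc = 0+0 = 0
n=1,k=1: acc = 0+1 = 1
n=1,k=2: acc = 1+2 = 3
n=1,k=3: acc = 3+3 = 6
n=2,k=0: acc = 6+0 = 6
n=2,k=1: acc = 6+2 = 8
n=2,k=2: acc = 8+4 = 12
n=2,k=3: acc = 12+6 = 18
n=3,k=0: acc = 18+0 = 18
n=3,k=1: acc = 18+3 = 21
n=3,k=2: acc = 21+6 = 27
n=3,k=3: acc = 27+9 = 36
n=4,k=0: acc = 36+0 = 36
n=4,k=1: acc = 36+4 = 40
n=4,k=2: acc = 40+8 = 48
n=4,k=3: acc = 48+12 = 60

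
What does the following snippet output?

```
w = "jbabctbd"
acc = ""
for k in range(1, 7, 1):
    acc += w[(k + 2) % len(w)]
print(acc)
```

bctbdj

k=1: add w[3]='b' → 'b'
k=2: add w[4]='c' → 'bc'
k=3: add w[5]='t' → 'bct'
k=4: add w[6]='b' → 'bctb'
k=5: add w[7]='d' → 'bctbd'
k=6: add w[0]='j' → 'bctbdj'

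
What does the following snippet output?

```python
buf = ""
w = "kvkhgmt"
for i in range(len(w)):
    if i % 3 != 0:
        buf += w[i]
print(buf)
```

i=0: skip
i=1: add 'v' → 'v'
i=2: add 'k' → 'vk'
i=3: skip
i=4: add 'g' → 'vkg'
i=5: add 'm' → 'vkgm'
i=6: skip

vkgm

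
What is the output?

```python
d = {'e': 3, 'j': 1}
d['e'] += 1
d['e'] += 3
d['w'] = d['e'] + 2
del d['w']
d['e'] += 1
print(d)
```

{'e': 8, 'j': 1}

d['e'] = 3+1 = 4 → {'e': 4, 'j': 1}
d['e'] = 4+3 = 7 → {'e': 7, 'j': 1}
d['w'] = d['e']+2 = 9 → {'e': 7, 'j': 1, 'w': 9}
del 'w' → {'e': 7, 'j': 1}
d['e'] = 7+1 = 8 → {'e': 8, 'j': 1}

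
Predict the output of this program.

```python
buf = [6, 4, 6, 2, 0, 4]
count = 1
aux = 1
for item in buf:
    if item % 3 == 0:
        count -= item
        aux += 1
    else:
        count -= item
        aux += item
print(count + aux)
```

-7

item=6: %3==0, count = 1-6 = -5; aux=2
item=4: not %3==0, count = (-5)-4 = -9; aux=6
item=6: %3==0, count = (-9)-6 = -15; aux=7
item=2: not %3==0, count = (-15)-2 = -17; aux=9
item=0: %3==0, count = (-17)-0 = -17; aux=10
item=4: not %3==0, count = (-17)-4 = -21; aux=14
count+aux = (-21)+14 = -7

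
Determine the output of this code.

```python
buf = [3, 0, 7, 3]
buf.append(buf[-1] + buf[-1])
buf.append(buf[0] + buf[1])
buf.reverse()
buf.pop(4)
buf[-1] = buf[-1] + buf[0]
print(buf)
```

append buf[-1]+buf[-1] = 3+3 = 6 → [3, 0, 7, 3, 6]
append buf[0]+buf[1] = 3+0 = 3 → [3, 0, 7, 3, 6, 3]
reverse → [3, 6, 3, 7, 0, 3]
pop(4) removes 0 → [3, 6, 3, 7, 3]
buf[-1] = buf[-1]+buf[0] = 3+3 = 6 → [3, 6, 3, 7, 6]

[3, 6, 3, 7, 6]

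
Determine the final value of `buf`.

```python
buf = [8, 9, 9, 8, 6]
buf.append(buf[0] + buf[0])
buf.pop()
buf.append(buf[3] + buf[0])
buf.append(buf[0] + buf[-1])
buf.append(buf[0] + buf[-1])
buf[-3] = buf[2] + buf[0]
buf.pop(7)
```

[8, 9, 9, 8, 6, 17, 24]

append buf[0]+buf[0] = 8+8 = 16 → [8, 9, 9, 8, 6, 16]
pop() removes 16 → [8, 9, 9, 8, 6]
append buf[3]+buf[0] = 8+8 = 16 → [8, 9, 9, 8, 6, 16]
append buf[0]+buf[-1] = 8+16 = 24 → [8, 9, 9, 8, 6, 16, 24]
append buf[0]+buf[-1] = 8+24 = 32 → [8, 9, 9, 8, 6, 16, 24, 32]
buf[-3] = buf[2]+buf[0] = 9+8 = 17 → [8, 9, 9, 8, 6, 17, 24, 32]
pop(7) removes 32 → [8, 9, 9, 8, 6, 17, 24]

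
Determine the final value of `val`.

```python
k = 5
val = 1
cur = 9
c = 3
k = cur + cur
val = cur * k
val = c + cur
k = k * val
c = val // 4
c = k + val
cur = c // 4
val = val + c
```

240

k = 9+9 = 18
val = 9*18 = 162
val = 3+9 = 12
k = 18*12 = 216
c = 12//4 = 3
c = 216+12 = 228
cur = 228//4 = 57
val = 12+228 = 240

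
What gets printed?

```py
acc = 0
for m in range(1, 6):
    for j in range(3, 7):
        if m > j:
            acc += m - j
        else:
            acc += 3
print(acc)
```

55

m=1,j=3: not 1>3, acc = 0+3 = 3
m=1,j=4: not 1>4, acc = 3+3 = 6
m=1,j=5: not 1>5, acc = 6+3 = 9
m=1,j=6: not 1>6, acc = 9+3 = 12
m=2,j=3: not 2>3, acc = 12+3 = 15
m=2,j=4: not 2>4, acc = 15+3 = 18
m=2,j=5: not 2>5, acc = 18+3 = 21
m=2,j=6: not 2>6, acc = 21+3 = 24
m=3,j=3: not 3>3, acc = 24+3 = 27
m=3,j=4: not 3>4, acc = 27+3 = 30
m=3,j=5: not 3>5, acc = 30+3 = 33
m=3,j=6: not 3>6, acc = 33+3 = 36
m=4,j=3: 4>3, acc = 36+1 = 37
m=4,j=4: not 4>4, acc = 37+3 = 40
m=4,j=5: not 4>5, acc = 40+3 = 43
m=4,j=6: not 4>6, acc = 43+3 = 46
m=5,j=3: 5>3, acc = 46+2 = 48
m=5,j=4: 5>4, acc = 48+1 = 49
m=5,j=5: not 5>5, acc = 49+3 = 52
m=5,j=6: not 5>6, acc = 52+3 = 55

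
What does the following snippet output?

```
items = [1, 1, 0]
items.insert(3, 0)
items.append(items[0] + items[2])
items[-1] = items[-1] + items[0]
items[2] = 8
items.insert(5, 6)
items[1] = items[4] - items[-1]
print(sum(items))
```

13

insert 0 at 3 → [1, 1, 0, 0]
append items[0]+items[2] = 1+0 = 1 → [1, 1, 0, 0, 1]
items[-1] = items[-1]+items[0] = 1+1 = 2 → [1, 1, 0, 0, 2]
items[2] = 8 → [1, 1, 8, 0, 2]
insert 6 at 5 → [1, 1, 8, 0, 2, 6]
items[1] = items[4]-items[-1] = 2-6 = -4 → [1, -4, 8, 0, 2, 6]
sum = 13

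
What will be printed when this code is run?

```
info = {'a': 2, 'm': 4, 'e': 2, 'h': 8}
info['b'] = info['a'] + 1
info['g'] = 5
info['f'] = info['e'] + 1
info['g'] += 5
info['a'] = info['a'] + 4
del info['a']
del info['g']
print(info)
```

{'m': 4, 'e': 2, 'h': 8, 'b': 3, 'f': 3}

info['b'] = info['a']+1 = 3 → {'a': 2, 'm': 4, 'e': 2, 'h': 8, 'b': 3}
info['g'] = 5 → {'a': 2, 'm': 4, 'e': 2, 'h': 8, 'b': 3, 'g': 5}
info['f'] = info['e']+1 = 3 → {'a': 2, 'm': 4, 'e': 2, 'h': 8, 'b': 3, 'g': 5, 'f': 3}
info['g'] = 5+5 = 10 → {'a': 2, 'm': 4, 'e': 2, 'h': 8, 'b': 3, 'g': 10, 'f': 3}
info['a'] = info['a']+4 = 6 → {'a': 6, 'm': 4, 'e': 2, 'h': 8, 'b': 3, 'g': 10, 'f': 3}
del 'a' → {'m': 4, 'e': 2, 'h': 8, 'b': 3, 'g': 10, 'f': 3}
del 'g' → {'m': 4, 'e': 2, 'h': 8, 'b': 3, 'f': 3}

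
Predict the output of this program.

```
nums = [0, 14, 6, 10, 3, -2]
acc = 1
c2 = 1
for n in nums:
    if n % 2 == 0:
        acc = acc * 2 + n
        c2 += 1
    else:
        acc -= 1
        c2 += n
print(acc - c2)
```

n=0: even, acc = 1*2+0 = 2; c2=2
n=14: even, acc = 2*2+14 = 18; c2=3
n=6: even, acc = 18*2+6 = 42; c2=4
n=10: even, acc = 42*2+10 = 94; c2=5
n=3: not even, acc = 94-1 = 93; c2=8
n=-2: even, acc = 93*2+(-2) = 184; c2=9
acc-c2 = 184-9 = 175

175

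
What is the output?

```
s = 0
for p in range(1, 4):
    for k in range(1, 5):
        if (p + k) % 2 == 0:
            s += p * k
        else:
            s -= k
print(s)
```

p=1,k=1: even sum, s = 0+1 = 1
p=1,k=2: odd sum, s = 1-2 = -1
p=1,k=3: even sum, s = (-1)+3 = 2
p=1,k=4: odd sum, s = 2-4 = -2
p=2,k=1: odd sum, s = (-2)-1 = -3
p=2,k=2: even sum, s = (-3)+4 = 1
p=2,k=3: odd sum, s = 1-3 = -2
p=2,k=4: even sum, s = (-2)+8 = 6
p=3,k=1: even sum, s = 6+3 = 9
p=3,k=2: odd sum, s = 9-2 = 7
p=3,k=3: even sum, s = 7+9 = 16
p=3,k=4: odd sum, s = 16-4 = 12

12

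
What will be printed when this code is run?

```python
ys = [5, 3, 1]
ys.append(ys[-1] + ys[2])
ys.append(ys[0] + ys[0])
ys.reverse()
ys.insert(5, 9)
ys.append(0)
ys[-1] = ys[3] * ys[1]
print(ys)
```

[10, 2, 1, 3, 5, 9, 6]

append ys[-1]+ys[2] = 1+1 = 2 → [5, 3, 1, 2]
append ys[0]+ys[0] = 5+5 = 10 → [5, 3, 1, 2, 10]
reverse → [10, 2, 1, 3, 5]
insert 9 at 5 → [10, 2, 1, 3, 5, 9]
append 0 → [10, 2, 1, 3, 5, 9, 0]
ys[-1] = ys[3]*ys[1] = 3*2 = 6 → [10, 2, 1, 3, 5, 9, 6]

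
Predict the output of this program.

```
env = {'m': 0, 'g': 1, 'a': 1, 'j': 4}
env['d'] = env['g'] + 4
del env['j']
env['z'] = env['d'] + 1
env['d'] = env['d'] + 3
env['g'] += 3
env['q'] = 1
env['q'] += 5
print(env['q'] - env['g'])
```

env['d'] = env['g']+4 = 5 → {'m': 0, 'g': 1, 'a': 1, 'j': 4, 'd': 5}
del 'j' → {'m': 0, 'g': 1, 'a': 1, 'd': 5}
env['z'] = env['d']+1 = 6 → {'m': 0, 'g': 1, 'a': 1, 'd': 5, 'z': 6}
env['d'] = env['d']+3 = 8 → {'m': 0, 'g': 1, 'a': 1, 'd': 8, 'z': 6}
env['g'] = 1+3 = 4 → {'m': 0, 'g': 4, 'a': 1, 'd': 8, 'z': 6}
env['q'] = 1 → {'m': 0, 'g': 4, 'a': 1, 'd': 8, 'z': 6, 'q': 1}
env['q'] = 1+5 = 6 → {'m': 0, 'g': 4, 'a': 1, 'd': 8, 'z': 6, 'q': 6}
env['q']-env['g'] = 6-4 = 2

2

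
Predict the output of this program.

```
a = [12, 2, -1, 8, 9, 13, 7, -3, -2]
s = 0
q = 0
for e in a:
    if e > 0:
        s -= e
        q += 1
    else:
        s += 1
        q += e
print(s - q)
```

-48

e=12: >0, s = 0-12 = -12; q=1
e=2: >0, s = (-12)-2 = -14; q=2
e=-1: not >0, s = (-14)+1 = -13; q=1
e=8: >0, s = (-13)-8 = -21; q=2
e=9: >0, s = (-21)-9 = -30; q=3
e=13: >0, s = (-30)-13 = -43; q=4
e=7: >0, s = (-43)-7 = -50; q=5
e=-3: not >0, s = (-50)+1 = -49; q=2
e=-2: not >0, s = (-49)+1 = -48; q=0
s-q = (-48)-0 = -48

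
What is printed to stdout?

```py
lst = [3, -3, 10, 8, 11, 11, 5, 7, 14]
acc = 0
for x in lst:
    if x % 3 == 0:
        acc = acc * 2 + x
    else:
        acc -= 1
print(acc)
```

-4

x=3: %3==0, acc = 0*2+3 = 3
x=-3: %3==0, acc = 3*2+(-3) = 3
x=10: not %3==0, acc = 3-1 = 2
x=8: not %3==0, acc = 2-1 = 1
x=11: not %3==0, acc = 1-1 = 0
x=11: not %3==0, acc = 0-1 = -1
x=5: not %3==0, acc = (-1)-1 = -2
x=7: not %3==0, acc = (-2)-1 = -3
x=14: not %3==0, acc = (-3)-1 = -4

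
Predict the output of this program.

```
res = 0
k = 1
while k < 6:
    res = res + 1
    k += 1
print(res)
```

5

k=1: res = 0+1 = 1
k=2: res = 1+1 = 2
k=3: res = 2+1 = 3
k=4: res = 3+1 = 4
k=5: res = 4+1 = 5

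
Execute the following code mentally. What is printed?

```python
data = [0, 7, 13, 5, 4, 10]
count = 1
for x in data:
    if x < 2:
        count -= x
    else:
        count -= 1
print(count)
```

-4

x=0: <2, count = 1-0 = 1
x=7: not <2, count = 1-1 = 0
x=13: not <2, count = 0-1 = -1
x=5: not <2, count = (-1)-1 = -2
x=4: not <2, count = (-2)-1 = -3
x=10: not <2, count = (-3)-1 = -4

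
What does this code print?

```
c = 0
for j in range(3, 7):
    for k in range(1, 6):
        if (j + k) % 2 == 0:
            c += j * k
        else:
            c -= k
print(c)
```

j=3,k=1: even sum, c = 0+3 = 3
j=3,k=2: odd sum, c = 3-2 = 1
j=3,k=3: even sum, c = 1+9 = 10
j=3,k=4: odd sum, c = 10-4 = 6
j=3,k=5: even sum, c = 6+15 = 21
j=4,k=1: odd sum, c = 21-1 = 20
j=4,k=2: even sum, c = 20+8 = 28
j=4,k=3: odd sum, c = 28-3 = 25
j=4,k=4: even sum, c = 25+16 = 41
j=4,k=5: odd sum, c = 41-5 = 36
j=5,k=1: even sum, c = 36+5 = 41
j=5,k=2: odd sum, c = 41-2 = 39
j=5,k=3: even sum, c = 39+15 = 54
j=5,k=4: odd sum, c = 54-4 = 50
j=5,k=5: even sum, c = 50+25 = 75
j=6,k=1: odd sum, c = 75-1 = 74
j=6,k=2: even sum, c = 74+12 = 86
j=6,k=3: odd sum, c = 86-3 = 83
j=6,k=4: even sum, c = 83+24 = 107
j=6,k=5: odd sum, c = 107-5 = 102

102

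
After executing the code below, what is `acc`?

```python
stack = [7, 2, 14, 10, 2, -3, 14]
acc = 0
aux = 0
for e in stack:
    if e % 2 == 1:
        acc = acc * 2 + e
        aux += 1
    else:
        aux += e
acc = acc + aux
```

55

e=7: odd, acc = 0*2+7 = 7; aux=1
e=2: not odd; aux=3
e=14: not odd; aux=17
e=10: not odd; aux=27
e=2: not odd; aux=29
e=-3: odd, acc = 7*2+(-3) = 11; aux=30
e=14: not odd; aux=44
acc+aux = 11+44 = 55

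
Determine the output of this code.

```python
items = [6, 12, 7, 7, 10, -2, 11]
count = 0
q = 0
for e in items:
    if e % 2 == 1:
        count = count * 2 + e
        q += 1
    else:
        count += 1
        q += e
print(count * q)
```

e=6: not odd, count = 0+1 = 1; q=6
e=12: not odd, count = 1+1 = 2; q=18
e=7: odd, count = 2*2+7 = 11; q=19
e=7: odd, count = 11*2+7 = 29; q=20
e=10: not odd, count = 29+1 = 30; q=30
e=-2: not odd, count = 30+1 = 31; q=28
e=11: odd, count = 31*2+11 = 73; q=29
count*q = 73*29 = 2117

2117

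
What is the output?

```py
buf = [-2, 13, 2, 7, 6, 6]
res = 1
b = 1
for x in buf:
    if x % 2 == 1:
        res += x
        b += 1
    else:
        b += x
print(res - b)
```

6

x=-2: not odd; b=-1
x=13: odd, res = 1+13 = 14; b=0
x=2: not odd; b=2
x=7: odd, res = 14+7 = 21; b=3
x=6: not odd; b=9
x=6: not odd; b=15
res-b = 21-15 = 6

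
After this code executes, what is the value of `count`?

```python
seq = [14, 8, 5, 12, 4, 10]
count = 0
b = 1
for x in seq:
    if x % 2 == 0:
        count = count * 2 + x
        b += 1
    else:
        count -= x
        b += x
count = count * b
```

3454

x=14: even, count = 0*2+14 = 14; b=2
x=8: even, count = 14*2+8 = 36; b=3
x=5: not even, count = 36-5 = 31; b=8
x=12: even, count = 31*2+12 = 74; b=9
x=4: even, count = 74*2+4 = 152; b=10
x=10: even, count = 152*2+10 = 314; b=11
count*b = 314*11 = 3454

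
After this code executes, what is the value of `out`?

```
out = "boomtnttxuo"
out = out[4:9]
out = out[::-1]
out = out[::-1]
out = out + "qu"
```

slice [4:9] → 'tnttx'
reverse → 'xttnt'
reverse → 'tnttx'
+ 'qu' → 'tnttxqu'

'tnttxqu'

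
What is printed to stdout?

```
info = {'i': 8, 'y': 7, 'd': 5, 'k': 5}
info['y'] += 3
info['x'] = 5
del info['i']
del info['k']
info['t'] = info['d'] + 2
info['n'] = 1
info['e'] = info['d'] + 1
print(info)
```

{'y': 10, 'd': 5, 'x': 5, 't': 7, 'n': 1, 'e': 6}

info['y'] = 7+3 = 10 → {'i': 8, 'y': 10, 'd': 5, 'k': 5}
info['x'] = 5 → {'i': 8, 'y': 10, 'd': 5, 'k': 5, 'x': 5}
del 'i' → {'y': 10, 'd': 5, 'k': 5, 'x': 5}
del 'k' → {'y': 10, 'd': 5, 'x': 5}
info['t'] = info['d']+2 = 7 → {'y': 10, 'd': 5, 'x': 5, 't': 7}
info['n'] = 1 → {'y': 10, 'd': 5, 'x': 5, 't': 7, 'n': 1}
info['e'] = info['d']+1 = 6 → {'y': 10, 'd': 5, 'x': 5, 't': 7, 'n': 1, 'e': 6}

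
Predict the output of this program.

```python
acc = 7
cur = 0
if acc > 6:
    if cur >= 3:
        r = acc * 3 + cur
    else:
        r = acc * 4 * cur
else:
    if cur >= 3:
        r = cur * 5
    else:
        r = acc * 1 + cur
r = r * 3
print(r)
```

0

acc=7, cur=0
acc > 6 is True; cur >= 3 is False
→ r = acc * 4 * cur = 0
r = 0*3 = 0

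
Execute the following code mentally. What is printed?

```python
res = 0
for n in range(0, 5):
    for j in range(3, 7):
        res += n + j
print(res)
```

n=0,j=3: res = 0+3 = 3
n=0,j=4: res = 3+4 = 7
n=0,j=5: res = 7+5 = 12
n=0,j=6: res = 12+6 = 18
n=1,j=3: res = 18+4 = 22
n=1,j=4: res = 22+5 = 27
n=1,j=5: res = 27+6 = 33
n=1,j=6: res = 33+7 = 40
n=2,j=3: res = 40+5 = 45
n=2,j=4: res = 45+6 = 51
n=2,j=5: res = 51+7 = 58
n=2,j=6: res = 58+8 = 66
n=3,j=3: res = 66+6 = 72
n=3,j=4: res = 72+7 = 79
n=3,j=5: res = 79+8 = 87
n=3,j=6: res = 87+9 = 96
n=4,j=3: res = 96+7 = 103
n=4,j=4: res = 103+8 = 111
n=4,j=5: res = 111+9 = 120
n=4,j=6: res = 120+10 = 130

130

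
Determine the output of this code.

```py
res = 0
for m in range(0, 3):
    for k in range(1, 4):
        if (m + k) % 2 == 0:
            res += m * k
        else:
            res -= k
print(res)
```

-2

m=0,k=1: odd sum, res = 0-1 = -1
m=0,k=2: even sum, res = (-1)+0 = -1
m=0,k=3: odd sum, res = (-1)-3 = -4
m=1,k=1: even sum, res = (-4)+1 = -3
m=1,k=2: odd sum, res = (-3)-2 = -5
m=1,k=3: even sum, res = (-5)+3 = -2
m=2,k=1: odd sum, res = (-2)-1 = -3
m=2,k=2: even sum, res = (-3)+4 = 1
m=2,k=3: odd sum, res = 1-3 = -2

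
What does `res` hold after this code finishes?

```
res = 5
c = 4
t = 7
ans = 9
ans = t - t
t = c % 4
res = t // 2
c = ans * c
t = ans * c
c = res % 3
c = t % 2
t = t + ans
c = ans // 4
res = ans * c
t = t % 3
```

0

ans = 7-7 = 0
t = 4%4 = 0
res = 0//2 = 0
c = 0*4 = 0
t = 0*0 = 0
c = 0%3 = 0
c = 0%2 = 0
t = 0+0 = 0
c = 0//4 = 0
res = 0*0 = 0
t = 0%3 = 0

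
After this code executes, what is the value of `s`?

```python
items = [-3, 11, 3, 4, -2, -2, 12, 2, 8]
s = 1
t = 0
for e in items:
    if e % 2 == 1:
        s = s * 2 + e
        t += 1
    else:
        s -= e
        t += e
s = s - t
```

e=-3: odd, s = 1*2+(-3) = -1; t=1
e=11: odd, s = (-1)*2+11 = 9; t=2
e=3: odd, s = 9*2+3 = 21; t=3
e=4: not odd, s = 21-4 = 17; t=7
e=-2: not odd, s = 17-(-2) = 19; t=5
e=-2: not odd, s = 19-(-2) = 21; t=3
e=12: not odd, s = 21-12 = 9; t=15
e=2: not odd, s = 9-2 = 7; t=17
e=8: not odd, s = 7-8 = -1; t=25
s-t = (-1)-25 = -26

-26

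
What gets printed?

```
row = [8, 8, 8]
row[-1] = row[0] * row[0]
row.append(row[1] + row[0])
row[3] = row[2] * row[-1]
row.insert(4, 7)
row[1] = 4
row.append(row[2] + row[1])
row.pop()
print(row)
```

row[-1] = row[0]*row[0] = 8*8 = 64 → [8, 8, 64]
append row[1]+row[0] = 8+8 = 16 → [8, 8, 64, 16]
row[3] = row[2]*row[-1] = 64*16 = 1024 → [8, 8, 64, 1024]
insert 7 at 4 → [8, 8, 64, 1024, 7]
row[1] = 4 → [8, 4, 64, 1024, 7]
append row[2]+row[1] = 64+4 = 68 → [8, 4, 64, 1024, 7, 68]
pop() removes 68 → [8, 4, 64, 1024, 7]

[8, 4, 64, 1024, 7]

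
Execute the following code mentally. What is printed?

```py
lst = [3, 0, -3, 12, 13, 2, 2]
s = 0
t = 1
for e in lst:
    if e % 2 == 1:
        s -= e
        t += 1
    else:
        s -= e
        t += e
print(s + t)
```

-9

e=3: odd, s = 0-3 = -3; t=2
e=0: not odd, s = (-3)-0 = -3; t=2
e=-3: odd, s = (-3)-(-3) = 0; t=3
e=12: not odd, s = 0-12 = -12; t=15
e=13: odd, s = (-12)-13 = -25; t=16
e=2: not odd, s = (-25)-2 = -27; t=18
e=2: not odd, s = (-27)-2 = -29; t=20
s+t = (-29)+20 = -9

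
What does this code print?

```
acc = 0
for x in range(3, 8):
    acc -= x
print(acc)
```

-25

x=3: acc = 0-3 = -3
x=4: acc = (-3)-4 = -7
x=5: acc = (-7)-5 = -12
x=6: acc = (-12)-6 = -18
x=7: acc = (-18)-7 = -25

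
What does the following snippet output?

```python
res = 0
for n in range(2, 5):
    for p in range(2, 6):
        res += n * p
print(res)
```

n=2,p=2: res = 0+4 = 4
n=2,p=3: res = 4+6 = 10
n=2,p=4: res = 10+8 = 18
n=2,p=5: res = 18+10 = 28
n=3,p=2: res = 28+6 = 34
n=3,p=3: res = 34+9 = 43
n=3,p=4: res = 43+12 = 55
n=3,p=5: res = 55+15 = 70
n=4,p=2: res = 70+8 = 78
n=4,p=3: res = 78+12 = 90
n=4,p=4: res = 90+16 = 106
n=4,p=5: res = 106+20 = 126

126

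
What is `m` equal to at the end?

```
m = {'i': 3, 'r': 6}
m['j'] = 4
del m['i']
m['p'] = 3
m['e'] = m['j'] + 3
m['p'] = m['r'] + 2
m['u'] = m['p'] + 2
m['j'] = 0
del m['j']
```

m['j'] = 4 → {'i': 3, 'r': 6, 'j': 4}
del 'i' → {'r': 6, 'j': 4}
m['p'] = 3 → {'r': 6, 'j': 4, 'p': 3}
m['e'] = m['j']+3 = 7 → {'r': 6, 'j': 4, 'p': 3, 'e': 7}
m['p'] = m['r']+2 = 8 → {'r': 6, 'j': 4, 'p': 8, 'e': 7}
m['u'] = m['p']+2 = 10 → {'r': 6, 'j': 4, 'p': 8, 'e': 7, 'u': 10}
m['j'] = 0 → {'r': 6, 'j': 0, 'p': 8, 'e': 7, 'u': 10}
del 'j' → {'r': 6, 'p': 8, 'e': 7, 'u': 10}

{'r': 6, 'p': 8, 'e': 7, 'u': 10}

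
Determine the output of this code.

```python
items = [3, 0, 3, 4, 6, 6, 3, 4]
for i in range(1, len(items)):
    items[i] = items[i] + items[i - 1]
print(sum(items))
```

114

i=1: items[1] = 0+3 = 3 → [3, 3, 3, 4, 6, 6, 3, 4]
i=2: items[2] = 3+3 = 6 → [3, 3, 6, 4, 6, 6, 3, 4]
i=3: items[3] = 4+6 = 10 → [3, 3, 6, 10, 6, 6, 3, 4]
i=4: items[4] = 6+10 = 16 → [3, 3, 6, 10, 16, 6, 3, 4]
i=5: items[5] = 6+16 = 22 → [3, 3, 6, 10, 16, 22, 3, 4]
i=6: items[6] = 3+22 = 25 → [3, 3, 6, 10, 16, 22, 25, 4]
i=7: items[7] = 4+25 = 29 → [3, 3, 6, 10, 16, 22, 25, 29]
sum = 114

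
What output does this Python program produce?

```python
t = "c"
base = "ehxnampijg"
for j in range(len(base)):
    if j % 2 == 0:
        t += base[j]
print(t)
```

cexapj

j=0: add 'e' → 'ce'
j=1: skip
j=2: add 'x' → 'cex'
j=3: skip
j=4: add 'a' → 'cexa'
j=5: skip
j=6: add 'p' → 'cexap'
j=7: skip
j=8: add 'j' → 'cexapj'
j=9: skip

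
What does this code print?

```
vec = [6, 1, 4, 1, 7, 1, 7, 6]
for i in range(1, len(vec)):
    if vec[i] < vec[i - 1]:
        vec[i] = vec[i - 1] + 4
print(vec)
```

[6, 10, 14, 18, 22, 26, 30, 34]

i=1: 1<6, vec[1] = 6+4 = 10 → [6, 10, 4, 1, 7, 1, 7, 6]
i=2: 4<10, vec[2] = 10+4 = 14 → [6, 10, 14, 1, 7, 1, 7, 6]
i=3: 1<14, vec[3] = 14+4 = 18 → [6, 10, 14, 18, 7, 1, 7, 6]
i=4: 7<18, vec[4] = 18+4 = 22 → [6, 10, 14, 18, 22, 1, 7, 6]
i=5: 1<22, vec[5] = 22+4 = 26 → [6, 10, 14, 18, 22, 26, 7, 6]
i=6: 7<26, vec[6] = 26+4 = 30 → [6, 10, 14, 18, 22, 26, 30, 6]
i=7: 6<30, vec[7] = 30+4 = 34 → [6, 10, 14, 18, 22, 26, 30, 34]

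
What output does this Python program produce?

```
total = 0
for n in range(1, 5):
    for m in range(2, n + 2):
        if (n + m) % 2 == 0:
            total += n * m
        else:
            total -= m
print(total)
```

n=1,m=2: odd sum, total = 0-2 = -2
n=2,m=2: even sum, total = (-2)+4 = 2
n=2,m=3: odd sum, total = 2-3 = -1
n=3,m=2: odd sum, total = (-1)-2 = -3
n=3,m=3: even sum, total = (-3)+9 = 6
n=3,m=4: odd sum, total = 6-4 = 2
n=4,m=2: even sum, total = 2+8 = 10
n=4,m=3: odd sum, total = 10-3 = 7
n=4,m=4: even sum, total = 7+16 = 23
n=4,m=5: odd sum, total = 23-5 = 18

18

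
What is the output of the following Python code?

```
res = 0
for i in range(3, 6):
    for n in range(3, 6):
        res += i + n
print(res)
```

i=3,n=3: res = 0+6 = 6
i=3,n=4: res = 6+7 = 13
i=3,n=5: res = 13+8 = 21
i=4,n=3: res = 21+7 = 28
i=4,n=4: res = 28+8 = 36
i=4,n=5: res = 36+9 = 45
i=5,n=3: res = 45+8 = 53
i=5,n=4: res = 53+9 = 62
i=5,n=5: res = 62+10 = 72

72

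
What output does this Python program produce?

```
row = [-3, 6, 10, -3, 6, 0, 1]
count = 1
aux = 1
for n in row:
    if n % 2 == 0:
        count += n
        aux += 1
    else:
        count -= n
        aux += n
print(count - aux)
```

28

n=-3: not even, count = 1-(-3) = 4; aux=-2
n=6: even, count = 4+6 = 10; aux=-1
n=10: even, count = 10+10 = 20; aux=0
n=-3: not even, count = 20-(-3) = 23; aux=-3
n=6: even, count = 23+6 = 29; aux=-2
n=0: even, count = 29+0 = 29; aux=-1
n=1: not even, count = 29-1 = 28; aux=0
count-aux = 28-0 = 28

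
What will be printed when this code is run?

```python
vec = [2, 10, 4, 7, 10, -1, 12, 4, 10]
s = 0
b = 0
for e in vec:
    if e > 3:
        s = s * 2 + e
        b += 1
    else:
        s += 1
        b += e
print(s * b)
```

9296

e=2: not >3, s = 0+1 = 1; b=2
e=10: >3, s = 1*2+10 = 12; b=3
e=4: >3, s = 12*2+4 = 28; b=4
e=7: >3, s = 28*2+7 = 63; b=5
e=10: >3, s = 63*2+10 = 136; b=6
e=-1: not >3, s = 136+1 = 137; b=5
e=12: >3, s = 137*2+12 = 286; b=6
e=4: >3, s = 286*2+4 = 576; b=7
e=10: >3, s = 576*2+10 = 1162; b=8
s*b = 1162*8 = 9296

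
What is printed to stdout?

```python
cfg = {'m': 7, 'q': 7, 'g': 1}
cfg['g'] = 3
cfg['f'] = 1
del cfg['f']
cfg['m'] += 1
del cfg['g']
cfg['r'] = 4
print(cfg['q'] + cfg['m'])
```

15

cfg['g'] = 3 → {'m': 7, 'q': 7, 'g': 3}
cfg['f'] = 1 → {'m': 7, 'q': 7, 'g': 3, 'f': 1}
del 'f' → {'m': 7, 'q': 7, 'g': 3}
cfg['m'] = 7+1 = 8 → {'m': 8, 'q': 7, 'g': 3}
del 'g' → {'m': 8, 'q': 7}
cfg['r'] = 4 → {'m': 8, 'q': 7, 'r': 4}
cfg['q']+cfg['m'] = 7+8 = 15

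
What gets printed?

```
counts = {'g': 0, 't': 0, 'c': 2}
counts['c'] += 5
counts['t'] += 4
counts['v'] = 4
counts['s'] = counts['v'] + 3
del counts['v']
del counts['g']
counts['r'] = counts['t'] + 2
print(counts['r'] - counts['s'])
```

counts['c'] = 2+5 = 7 → {'g': 0, 't': 0, 'c': 7}
counts['t'] = 0+4 = 4 → {'g': 0, 't': 4, 'c': 7}
counts['v'] = 4 → {'g': 0, 't': 4, 'c': 7, 'v': 4}
counts['s'] = counts['v']+3 = 7 → {'g': 0, 't': 4, 'c': 7, 'v': 4, 's': 7}
del 'v' → {'g': 0, 't': 4, 'c': 7, 's': 7}
del 'g' → {'t': 4, 'c': 7, 's': 7}
counts['r'] = counts['t']+2 = 6 → {'t': 4, 'c': 7, 's': 7, 'r': 6}
counts['r']-counts['s'] = 6-7 = -1

-1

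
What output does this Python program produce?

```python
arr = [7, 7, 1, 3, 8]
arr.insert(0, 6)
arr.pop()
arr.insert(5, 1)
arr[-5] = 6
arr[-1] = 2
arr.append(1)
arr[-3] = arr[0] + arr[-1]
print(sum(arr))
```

insert 6 at 0 → [6, 7, 7, 1, 3, 8]
pop() removes 8 → [6, 7, 7, 1, 3]
insert 1 at 5 → [6, 7, 7, 1, 3, 1]
arr[-5] = 6 → [6, 6, 7, 1, 3, 1]
arr[-1] = 2 → [6, 6, 7, 1, 3, 2]
append 1 → [6, 6, 7, 1, 3, 2, 1]
arr[-3] = arr[0]+arr[-1] = 6+1 = 7 → [6, 6, 7, 1, 7, 2, 1]
sum = 30

30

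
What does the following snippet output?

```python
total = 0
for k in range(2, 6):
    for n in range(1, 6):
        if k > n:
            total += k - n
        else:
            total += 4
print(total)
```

k=2,n=1: 2>1, total = 0+1 = 1
k=2,n=2: not 2>2, total = 1+4 = 5
k=2,n=3: not 2>3, total = 5+4 = 9
k=2,n=4: not 2>4, total = 9+4 = 13
k=2,n=5: not 2>5, total = 13+4 = 17
k=3,n=1: 3>1, total = 17+2 = 19
k=3,n=2: 3>2, total = 19+1 = 20
k=3,n=3: not 3>3, total = 20+4 = 24
k=3,n=4: not 3>4, total = 24+4 = 28
k=3,n=5: not 3>5, total = 28+4 = 32
k=4,n=1: 4>1, total = 32+3 = 35
k=4,n=2: 4>2, total = 35+2 = 37
k=4,n=3: 4>3, total = 37+1 = 38
k=4,n=4: not 4>4, total = 38+4 = 42
k=4,n=5: not 4>5, total = 42+4 = 46
k=5,n=1: 5>1, total = 46+4 = 50
k=5,n=2: 5>2, total = 50+3 = 53
k=5,n=3: 5>3, total = 53+2 = 55
k=5,n=4: 5>4, total = 55+1 = 56
k=5,n=5: not 5>5, total = 56+4 = 60

60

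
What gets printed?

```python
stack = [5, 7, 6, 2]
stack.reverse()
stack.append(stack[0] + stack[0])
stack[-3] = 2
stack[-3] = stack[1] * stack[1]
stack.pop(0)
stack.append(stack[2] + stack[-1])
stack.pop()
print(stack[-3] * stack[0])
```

reverse → [2, 6, 7, 5]
append stack[0]+stack[0] = 2+2 = 4 → [2, 6, 7, 5, 4]
stack[-3] = 2 → [2, 6, 2, 5, 4]
stack[-3] = stack[1]*stack[1] = 6*6 = 36 → [2, 6, 36, 5, 4]
pop(0) removes 2 → [6, 36, 5, 4]
append stack[2]+stack[-1] = 5+4 = 9 → [6, 36, 5, 4, 9]
pop() removes 9 → [6, 36, 5, 4]
stack[-3]*stack[0] = 36*6 = 216

216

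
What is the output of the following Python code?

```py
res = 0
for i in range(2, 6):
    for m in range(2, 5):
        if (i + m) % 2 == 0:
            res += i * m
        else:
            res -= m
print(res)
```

42

i=2,m=2: even sum, res = 0+4 = 4
i=2,m=3: odd sum, res = 4-3 = 1
i=2,m=4: even sum, res = 1+8 = 9
i=3,m=2: odd sum, res = 9-2 = 7
i=3,m=3: even sum, res = 7+9 = 16
i=3,m=4: odd sum, res = 16-4 = 12
i=4,m=2: even sum, res = 12+8 = 20
i=4,m=3: odd sum, res = 20-3 = 17
i=4,m=4: even sum, res = 17+16 = 33
i=5,m=2: odd sum, res = 33-2 = 31
i=5,m=3: even sum, res = 31+15 = 46
i=5,m=4: odd sum, res = 46-4 = 42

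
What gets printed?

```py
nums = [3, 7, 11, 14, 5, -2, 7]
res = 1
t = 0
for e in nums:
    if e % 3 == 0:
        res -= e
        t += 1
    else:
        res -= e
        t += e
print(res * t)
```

-1892

e=3: %3==0, res = 1-3 = -2; t=1
e=7: not %3==0, res = (-2)-7 = -9; t=8
e=11: not %3==0, res = (-9)-11 = -20; t=19
e=14: not %3==0, res = (-20)-14 = -34; t=33
e=5: not %3==0, res = (-34)-5 = -39; t=38
e=-2: not %3==0, res = (-39)-(-2) = -37; t=36
e=7: not %3==0, res = (-37)-7 = -44; t=43
res*t = (-44)*43 = -1892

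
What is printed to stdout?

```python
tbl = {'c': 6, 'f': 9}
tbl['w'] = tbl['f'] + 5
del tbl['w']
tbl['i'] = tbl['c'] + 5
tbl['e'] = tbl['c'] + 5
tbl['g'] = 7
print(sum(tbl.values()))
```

44

tbl['w'] = tbl['f']+5 = 14 → {'c': 6, 'f': 9, 'w': 14}
del 'w' → {'c': 6, 'f': 9}
tbl['i'] = tbl['c']+5 = 11 → {'c': 6, 'f': 9, 'i': 11}
tbl['e'] = tbl['c']+5 = 11 → {'c': 6, 'f': 9, 'i': 11, 'e': 11}
tbl['g'] = 7 → {'c': 6, 'f': 9, 'i': 11, 'e': 11, 'g': 7}
sum of values = 44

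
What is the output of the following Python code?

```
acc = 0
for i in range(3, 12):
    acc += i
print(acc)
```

i=3: acc = 0+3 = 3
i=4: acc = 3+4 = 7
i=5: acc = 7+5 = 12
i=6: acc = 12+6 = 18
i=7: acc = 18+7 = 25
i=8: acc = 25+8 = 33
i=9: acc = 33+9 = 42
i=10: acc = 42+10 = 52
i=11: acc = 52+11 = 63

63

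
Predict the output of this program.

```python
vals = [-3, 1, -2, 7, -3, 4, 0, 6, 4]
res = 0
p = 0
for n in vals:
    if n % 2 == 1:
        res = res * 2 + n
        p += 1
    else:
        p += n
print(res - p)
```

-25

n=-3: odd, res = 0*2+(-3) = -3; p=1
n=1: odd, res = (-3)*2+1 = -5; p=2
n=-2: not odd; p=0
n=7: odd, res = (-5)*2+7 = -3; p=1
n=-3: odd, res = (-3)*2+(-3) = -9; p=2
n=4: not odd; p=6
n=0: not odd; p=6
n=6: not odd; p=12
n=4: not odd; p=16
res-p = (-9)-16 = -25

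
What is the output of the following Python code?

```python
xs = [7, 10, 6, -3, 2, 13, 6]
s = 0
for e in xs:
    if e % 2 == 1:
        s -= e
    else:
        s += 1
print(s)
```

-13

e=7: odd, s = 0-7 = -7
e=10: not odd, s = (-7)+1 = -6
e=6: not odd, s = (-6)+1 = -5
e=-3: odd, s = (-5)-(-3) = -2
e=2: not odd, s = (-2)+1 = -1
e=13: odd, s = (-1)-13 = -14
e=6: not odd, s = (-14)+1 = -13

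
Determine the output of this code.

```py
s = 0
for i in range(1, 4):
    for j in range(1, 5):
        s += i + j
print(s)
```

i=1,j=1: s = 0+2 = 2
i=1,j=2: s = 2+3 = 5
i=1,j=3: s = 5+4 = 9
i=1,j=4: s = 9+5 = 14
i=2,j=1: s = 14+3 = 17
i=2,j=2: s = 17+4 = 21
i=2,j=3: s = 21+5 = 26
i=2,j=4: s = 26+6 = 32
i=3,j=1: s = 32+4 = 36
i=3,j=2: s = 36+5 = 41
i=3,j=3: s = 41+6 = 47
i=3,j=4: s = 47+7 = 54

54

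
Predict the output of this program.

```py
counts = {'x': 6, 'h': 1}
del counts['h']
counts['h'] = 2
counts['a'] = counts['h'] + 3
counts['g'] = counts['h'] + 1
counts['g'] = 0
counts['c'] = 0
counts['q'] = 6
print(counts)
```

{'x': 6, 'h': 2, 'a': 5, 'g': 0, 'c': 0, 'q': 6}

del 'h' → {'x': 6}
counts['h'] = 2 → {'x': 6, 'h': 2}
counts['a'] = counts['h']+3 = 5 → {'x': 6, 'h': 2, 'a': 5}
counts['g'] = counts['h']+1 = 3 → {'x': 6, 'h': 2, 'a': 5, 'g': 3}
counts['g'] = 0 → {'x': 6, 'h': 2, 'a': 5, 'g': 0}
counts['c'] = 0 → {'x': 6, 'h': 2, 'a': 5, 'g': 0, 'c': 0}
counts['q'] = 6 → {'x': 6, 'h': 2, 'a': 5, 'g': 0, 'c': 0, 'q': 6}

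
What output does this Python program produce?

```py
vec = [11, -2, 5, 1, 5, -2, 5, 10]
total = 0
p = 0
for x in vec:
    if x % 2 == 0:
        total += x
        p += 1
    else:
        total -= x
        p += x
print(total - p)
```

-51

x=11: not even, total = 0-11 = -11; p=11
x=-2: even, total = (-11)+(-2) = -13; p=12
x=5: not even, total = (-13)-5 = -18; p=17
x=1: not even, total = (-18)-1 = -19; p=18
x=5: not even, total = (-19)-5 = -24; p=23
x=-2: even, total = (-24)+(-2) = -26; p=24
x=5: not even, total = (-26)-5 = -31; p=29
x=10: even, total = (-31)+10 = -21; p=30
total-p = (-21)-30 = -51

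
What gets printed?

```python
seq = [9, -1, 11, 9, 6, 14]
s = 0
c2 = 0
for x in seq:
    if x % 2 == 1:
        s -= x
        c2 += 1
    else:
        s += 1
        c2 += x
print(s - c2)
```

-50

x=9: odd, s = 0-9 = -9; c2=1
x=-1: odd, s = (-9)-(-1) = -8; c2=2
x=11: odd, s = (-8)-11 = -19; c2=3
x=9: odd, s = (-19)-9 = -28; c2=4
x=6: not odd, s = (-28)+1 = -27; c2=10
x=14: not odd, s = (-27)+1 = -26; c2=24
s-c2 = (-26)-24 = -50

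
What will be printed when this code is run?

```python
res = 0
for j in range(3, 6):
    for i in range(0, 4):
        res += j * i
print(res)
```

j=3,i=0: res = 0+0 = 0
j=3,i=1: res = 0+3 = 3
j=3,i=2: res = 3+6 = 9
j=3,i=3: res = 9+9 = 18
j=4,i=0: res = 18+0 = 18
j=4,i=1: res = 18+4 = 22
j=4,i=2: res = 22+8 = 30
j=4,i=3: res = 30+12 = 42
j=5,i=0: res = 42+0 = 42
j=5,i=1: res = 42+5 = 47
j=5,i=2: res = 47+10 = 57
j=5,i=3: res = 57+15 = 72

72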